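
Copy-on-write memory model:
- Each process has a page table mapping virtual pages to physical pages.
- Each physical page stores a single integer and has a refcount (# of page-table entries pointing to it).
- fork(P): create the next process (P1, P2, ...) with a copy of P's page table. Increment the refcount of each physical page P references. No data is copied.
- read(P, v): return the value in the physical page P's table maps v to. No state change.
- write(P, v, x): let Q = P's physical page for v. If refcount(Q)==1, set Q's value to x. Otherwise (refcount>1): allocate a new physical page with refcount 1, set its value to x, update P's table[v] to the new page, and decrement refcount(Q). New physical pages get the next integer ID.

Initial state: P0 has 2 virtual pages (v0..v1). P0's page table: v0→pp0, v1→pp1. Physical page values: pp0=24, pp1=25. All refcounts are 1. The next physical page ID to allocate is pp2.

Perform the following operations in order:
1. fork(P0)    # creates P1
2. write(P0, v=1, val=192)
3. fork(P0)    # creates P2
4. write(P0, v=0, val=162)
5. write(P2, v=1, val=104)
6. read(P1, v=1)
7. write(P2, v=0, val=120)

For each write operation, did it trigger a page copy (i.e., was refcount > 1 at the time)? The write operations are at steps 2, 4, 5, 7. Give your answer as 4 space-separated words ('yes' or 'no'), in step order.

Op 1: fork(P0) -> P1. 2 ppages; refcounts: pp0:2 pp1:2
Op 2: write(P0, v1, 192). refcount(pp1)=2>1 -> COPY to pp2. 3 ppages; refcounts: pp0:2 pp1:1 pp2:1
Op 3: fork(P0) -> P2. 3 ppages; refcounts: pp0:3 pp1:1 pp2:2
Op 4: write(P0, v0, 162). refcount(pp0)=3>1 -> COPY to pp3. 4 ppages; refcounts: pp0:2 pp1:1 pp2:2 pp3:1
Op 5: write(P2, v1, 104). refcount(pp2)=2>1 -> COPY to pp4. 5 ppages; refcounts: pp0:2 pp1:1 pp2:1 pp3:1 pp4:1
Op 6: read(P1, v1) -> 25. No state change.
Op 7: write(P2, v0, 120). refcount(pp0)=2>1 -> COPY to pp5. 6 ppages; refcounts: pp0:1 pp1:1 pp2:1 pp3:1 pp4:1 pp5:1

yes yes yes yes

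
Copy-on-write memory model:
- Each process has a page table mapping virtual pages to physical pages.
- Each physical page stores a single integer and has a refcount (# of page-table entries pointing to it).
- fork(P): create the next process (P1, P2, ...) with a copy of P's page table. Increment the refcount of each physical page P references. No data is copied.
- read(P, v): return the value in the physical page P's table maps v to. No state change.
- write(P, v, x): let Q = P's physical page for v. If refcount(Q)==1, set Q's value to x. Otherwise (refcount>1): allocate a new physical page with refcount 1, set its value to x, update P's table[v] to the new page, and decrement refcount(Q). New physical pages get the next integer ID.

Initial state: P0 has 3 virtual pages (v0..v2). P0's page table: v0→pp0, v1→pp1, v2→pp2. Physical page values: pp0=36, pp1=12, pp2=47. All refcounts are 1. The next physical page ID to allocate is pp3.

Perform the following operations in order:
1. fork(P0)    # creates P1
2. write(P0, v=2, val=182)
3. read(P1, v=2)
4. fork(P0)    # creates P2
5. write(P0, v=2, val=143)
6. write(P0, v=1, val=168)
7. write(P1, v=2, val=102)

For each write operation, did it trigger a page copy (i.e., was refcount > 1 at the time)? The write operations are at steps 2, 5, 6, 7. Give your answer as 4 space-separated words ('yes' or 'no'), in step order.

Op 1: fork(P0) -> P1. 3 ppages; refcounts: pp0:2 pp1:2 pp2:2
Op 2: write(P0, v2, 182). refcount(pp2)=2>1 -> COPY to pp3. 4 ppages; refcounts: pp0:2 pp1:2 pp2:1 pp3:1
Op 3: read(P1, v2) -> 47. No state change.
Op 4: fork(P0) -> P2. 4 ppages; refcounts: pp0:3 pp1:3 pp2:1 pp3:2
Op 5: write(P0, v2, 143). refcount(pp3)=2>1 -> COPY to pp4. 5 ppages; refcounts: pp0:3 pp1:3 pp2:1 pp3:1 pp4:1
Op 6: write(P0, v1, 168). refcount(pp1)=3>1 -> COPY to pp5. 6 ppages; refcounts: pp0:3 pp1:2 pp2:1 pp3:1 pp4:1 pp5:1
Op 7: write(P1, v2, 102). refcount(pp2)=1 -> write in place. 6 ppages; refcounts: pp0:3 pp1:2 pp2:1 pp3:1 pp4:1 pp5:1

yes yes yes no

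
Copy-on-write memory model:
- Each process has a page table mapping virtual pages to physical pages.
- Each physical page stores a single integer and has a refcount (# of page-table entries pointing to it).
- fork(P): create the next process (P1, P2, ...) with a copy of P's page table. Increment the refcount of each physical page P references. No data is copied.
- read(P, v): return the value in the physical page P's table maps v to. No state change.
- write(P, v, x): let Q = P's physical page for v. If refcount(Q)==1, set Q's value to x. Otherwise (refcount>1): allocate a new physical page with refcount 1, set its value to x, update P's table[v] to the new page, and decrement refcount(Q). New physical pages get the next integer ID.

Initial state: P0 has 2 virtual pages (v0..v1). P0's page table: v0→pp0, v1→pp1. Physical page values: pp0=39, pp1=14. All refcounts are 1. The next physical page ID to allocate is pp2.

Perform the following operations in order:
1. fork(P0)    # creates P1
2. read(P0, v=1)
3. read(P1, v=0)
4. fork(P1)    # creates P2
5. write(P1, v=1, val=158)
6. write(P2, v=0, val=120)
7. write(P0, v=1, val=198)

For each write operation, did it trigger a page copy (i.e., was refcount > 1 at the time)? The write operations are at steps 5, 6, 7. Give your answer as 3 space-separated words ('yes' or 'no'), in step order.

Op 1: fork(P0) -> P1. 2 ppages; refcounts: pp0:2 pp1:2
Op 2: read(P0, v1) -> 14. No state change.
Op 3: read(P1, v0) -> 39. No state change.
Op 4: fork(P1) -> P2. 2 ppages; refcounts: pp0:3 pp1:3
Op 5: write(P1, v1, 158). refcount(pp1)=3>1 -> COPY to pp2. 3 ppages; refcounts: pp0:3 pp1:2 pp2:1
Op 6: write(P2, v0, 120). refcount(pp0)=3>1 -> COPY to pp3. 4 ppages; refcounts: pp0:2 pp1:2 pp2:1 pp3:1
Op 7: write(P0, v1, 198). refcount(pp1)=2>1 -> COPY to pp4. 5 ppages; refcounts: pp0:2 pp1:1 pp2:1 pp3:1 pp4:1

yes yes yes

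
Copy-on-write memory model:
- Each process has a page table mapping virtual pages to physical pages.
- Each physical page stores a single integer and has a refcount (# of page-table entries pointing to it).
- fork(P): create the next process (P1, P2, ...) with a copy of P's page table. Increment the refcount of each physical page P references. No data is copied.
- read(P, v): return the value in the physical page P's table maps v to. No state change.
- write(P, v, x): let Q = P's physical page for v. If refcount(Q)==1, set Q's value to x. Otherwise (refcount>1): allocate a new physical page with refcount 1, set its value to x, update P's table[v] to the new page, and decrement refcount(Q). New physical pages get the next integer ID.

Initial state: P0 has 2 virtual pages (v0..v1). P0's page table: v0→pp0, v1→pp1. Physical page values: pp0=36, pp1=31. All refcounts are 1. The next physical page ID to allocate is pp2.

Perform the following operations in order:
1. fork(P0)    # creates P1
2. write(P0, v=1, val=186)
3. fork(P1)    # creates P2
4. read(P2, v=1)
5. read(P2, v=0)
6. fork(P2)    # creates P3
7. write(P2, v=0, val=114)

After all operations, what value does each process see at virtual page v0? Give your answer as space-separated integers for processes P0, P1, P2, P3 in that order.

Answer: 36 36 114 36

Derivation:
Op 1: fork(P0) -> P1. 2 ppages; refcounts: pp0:2 pp1:2
Op 2: write(P0, v1, 186). refcount(pp1)=2>1 -> COPY to pp2. 3 ppages; refcounts: pp0:2 pp1:1 pp2:1
Op 3: fork(P1) -> P2. 3 ppages; refcounts: pp0:3 pp1:2 pp2:1
Op 4: read(P2, v1) -> 31. No state change.
Op 5: read(P2, v0) -> 36. No state change.
Op 6: fork(P2) -> P3. 3 ppages; refcounts: pp0:4 pp1:3 pp2:1
Op 7: write(P2, v0, 114). refcount(pp0)=4>1 -> COPY to pp3. 4 ppages; refcounts: pp0:3 pp1:3 pp2:1 pp3:1
P0: v0 -> pp0 = 36
P1: v0 -> pp0 = 36
P2: v0 -> pp3 = 114
P3: v0 -> pp0 = 36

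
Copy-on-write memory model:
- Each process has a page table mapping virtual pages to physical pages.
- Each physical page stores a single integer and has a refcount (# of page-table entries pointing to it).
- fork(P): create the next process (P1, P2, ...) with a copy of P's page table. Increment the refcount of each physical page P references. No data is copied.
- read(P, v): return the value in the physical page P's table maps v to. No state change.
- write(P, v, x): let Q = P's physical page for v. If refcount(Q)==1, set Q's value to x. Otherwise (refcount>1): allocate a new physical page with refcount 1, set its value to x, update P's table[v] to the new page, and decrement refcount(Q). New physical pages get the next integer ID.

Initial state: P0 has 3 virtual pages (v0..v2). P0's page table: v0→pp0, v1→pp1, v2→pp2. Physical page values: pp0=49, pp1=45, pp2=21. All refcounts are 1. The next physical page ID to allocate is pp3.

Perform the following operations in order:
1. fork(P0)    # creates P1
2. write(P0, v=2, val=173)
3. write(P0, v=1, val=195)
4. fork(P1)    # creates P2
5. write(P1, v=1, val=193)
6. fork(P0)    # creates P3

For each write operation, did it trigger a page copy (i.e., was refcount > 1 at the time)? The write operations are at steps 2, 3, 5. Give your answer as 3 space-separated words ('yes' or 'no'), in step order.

Op 1: fork(P0) -> P1. 3 ppages; refcounts: pp0:2 pp1:2 pp2:2
Op 2: write(P0, v2, 173). refcount(pp2)=2>1 -> COPY to pp3. 4 ppages; refcounts: pp0:2 pp1:2 pp2:1 pp3:1
Op 3: write(P0, v1, 195). refcount(pp1)=2>1 -> COPY to pp4. 5 ppages; refcounts: pp0:2 pp1:1 pp2:1 pp3:1 pp4:1
Op 4: fork(P1) -> P2. 5 ppages; refcounts: pp0:3 pp1:2 pp2:2 pp3:1 pp4:1
Op 5: write(P1, v1, 193). refcount(pp1)=2>1 -> COPY to pp5. 6 ppages; refcounts: pp0:3 pp1:1 pp2:2 pp3:1 pp4:1 pp5:1
Op 6: fork(P0) -> P3. 6 ppages; refcounts: pp0:4 pp1:1 pp2:2 pp3:2 pp4:2 pp5:1

yes yes yes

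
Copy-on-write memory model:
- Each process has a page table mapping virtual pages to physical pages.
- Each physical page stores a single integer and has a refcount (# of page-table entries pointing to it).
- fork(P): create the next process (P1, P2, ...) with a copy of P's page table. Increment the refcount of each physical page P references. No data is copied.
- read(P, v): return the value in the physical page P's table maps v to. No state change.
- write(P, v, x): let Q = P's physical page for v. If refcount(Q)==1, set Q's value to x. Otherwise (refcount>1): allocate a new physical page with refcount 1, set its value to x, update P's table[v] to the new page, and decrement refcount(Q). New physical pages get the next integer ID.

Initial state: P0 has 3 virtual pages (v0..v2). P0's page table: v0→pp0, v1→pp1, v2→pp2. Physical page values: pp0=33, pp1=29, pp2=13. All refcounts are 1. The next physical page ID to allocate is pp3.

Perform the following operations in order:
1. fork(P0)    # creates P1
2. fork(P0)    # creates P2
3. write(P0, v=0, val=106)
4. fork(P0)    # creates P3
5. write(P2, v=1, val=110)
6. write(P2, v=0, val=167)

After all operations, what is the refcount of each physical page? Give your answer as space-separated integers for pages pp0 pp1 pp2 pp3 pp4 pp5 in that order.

Answer: 1 3 4 2 1 1

Derivation:
Op 1: fork(P0) -> P1. 3 ppages; refcounts: pp0:2 pp1:2 pp2:2
Op 2: fork(P0) -> P2. 3 ppages; refcounts: pp0:3 pp1:3 pp2:3
Op 3: write(P0, v0, 106). refcount(pp0)=3>1 -> COPY to pp3. 4 ppages; refcounts: pp0:2 pp1:3 pp2:3 pp3:1
Op 4: fork(P0) -> P3. 4 ppages; refcounts: pp0:2 pp1:4 pp2:4 pp3:2
Op 5: write(P2, v1, 110). refcount(pp1)=4>1 -> COPY to pp4. 5 ppages; refcounts: pp0:2 pp1:3 pp2:4 pp3:2 pp4:1
Op 6: write(P2, v0, 167). refcount(pp0)=2>1 -> COPY to pp5. 6 ppages; refcounts: pp0:1 pp1:3 pp2:4 pp3:2 pp4:1 pp5:1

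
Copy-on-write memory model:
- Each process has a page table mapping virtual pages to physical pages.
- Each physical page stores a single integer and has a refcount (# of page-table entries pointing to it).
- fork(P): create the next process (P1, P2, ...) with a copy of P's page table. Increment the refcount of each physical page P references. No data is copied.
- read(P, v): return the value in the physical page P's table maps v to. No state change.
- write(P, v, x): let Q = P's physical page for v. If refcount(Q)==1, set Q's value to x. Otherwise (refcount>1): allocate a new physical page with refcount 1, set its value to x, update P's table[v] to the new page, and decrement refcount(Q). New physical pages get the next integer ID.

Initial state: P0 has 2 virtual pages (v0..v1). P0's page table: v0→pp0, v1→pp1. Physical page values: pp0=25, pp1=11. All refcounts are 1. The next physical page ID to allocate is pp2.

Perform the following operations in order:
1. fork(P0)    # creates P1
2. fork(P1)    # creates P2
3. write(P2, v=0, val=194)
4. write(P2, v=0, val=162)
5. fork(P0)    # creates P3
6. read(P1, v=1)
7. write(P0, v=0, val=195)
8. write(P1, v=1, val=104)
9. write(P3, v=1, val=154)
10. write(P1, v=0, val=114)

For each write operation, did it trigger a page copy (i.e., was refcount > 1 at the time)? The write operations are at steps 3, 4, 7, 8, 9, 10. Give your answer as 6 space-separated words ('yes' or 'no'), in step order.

Op 1: fork(P0) -> P1. 2 ppages; refcounts: pp0:2 pp1:2
Op 2: fork(P1) -> P2. 2 ppages; refcounts: pp0:3 pp1:3
Op 3: write(P2, v0, 194). refcount(pp0)=3>1 -> COPY to pp2. 3 ppages; refcounts: pp0:2 pp1:3 pp2:1
Op 4: write(P2, v0, 162). refcount(pp2)=1 -> write in place. 3 ppages; refcounts: pp0:2 pp1:3 pp2:1
Op 5: fork(P0) -> P3. 3 ppages; refcounts: pp0:3 pp1:4 pp2:1
Op 6: read(P1, v1) -> 11. No state change.
Op 7: write(P0, v0, 195). refcount(pp0)=3>1 -> COPY to pp3. 4 ppages; refcounts: pp0:2 pp1:4 pp2:1 pp3:1
Op 8: write(P1, v1, 104). refcount(pp1)=4>1 -> COPY to pp4. 5 ppages; refcounts: pp0:2 pp1:3 pp2:1 pp3:1 pp4:1
Op 9: write(P3, v1, 154). refcount(pp1)=3>1 -> COPY to pp5. 6 ppages; refcounts: pp0:2 pp1:2 pp2:1 pp3:1 pp4:1 pp5:1
Op 10: write(P1, v0, 114). refcount(pp0)=2>1 -> COPY to pp6. 7 ppages; refcounts: pp0:1 pp1:2 pp2:1 pp3:1 pp4:1 pp5:1 pp6:1

yes no yes yes yes yes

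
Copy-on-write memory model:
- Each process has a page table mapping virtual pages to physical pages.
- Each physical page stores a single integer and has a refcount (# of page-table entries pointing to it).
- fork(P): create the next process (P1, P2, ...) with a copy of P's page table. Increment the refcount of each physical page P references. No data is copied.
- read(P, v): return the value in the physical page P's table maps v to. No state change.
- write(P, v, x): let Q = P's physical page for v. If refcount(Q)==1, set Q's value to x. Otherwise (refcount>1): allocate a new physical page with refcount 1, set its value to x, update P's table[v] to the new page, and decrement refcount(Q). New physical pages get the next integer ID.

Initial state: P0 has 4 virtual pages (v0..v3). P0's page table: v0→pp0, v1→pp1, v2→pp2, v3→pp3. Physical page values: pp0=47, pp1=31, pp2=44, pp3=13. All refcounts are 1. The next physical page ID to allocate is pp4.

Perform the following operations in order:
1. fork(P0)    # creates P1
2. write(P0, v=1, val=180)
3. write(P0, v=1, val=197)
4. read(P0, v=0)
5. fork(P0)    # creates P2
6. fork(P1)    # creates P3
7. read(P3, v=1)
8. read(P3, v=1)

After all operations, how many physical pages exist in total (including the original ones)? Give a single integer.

Op 1: fork(P0) -> P1. 4 ppages; refcounts: pp0:2 pp1:2 pp2:2 pp3:2
Op 2: write(P0, v1, 180). refcount(pp1)=2>1 -> COPY to pp4. 5 ppages; refcounts: pp0:2 pp1:1 pp2:2 pp3:2 pp4:1
Op 3: write(P0, v1, 197). refcount(pp4)=1 -> write in place. 5 ppages; refcounts: pp0:2 pp1:1 pp2:2 pp3:2 pp4:1
Op 4: read(P0, v0) -> 47. No state change.
Op 5: fork(P0) -> P2. 5 ppages; refcounts: pp0:3 pp1:1 pp2:3 pp3:3 pp4:2
Op 6: fork(P1) -> P3. 5 ppages; refcounts: pp0:4 pp1:2 pp2:4 pp3:4 pp4:2
Op 7: read(P3, v1) -> 31. No state change.
Op 8: read(P3, v1) -> 31. No state change.

Answer: 5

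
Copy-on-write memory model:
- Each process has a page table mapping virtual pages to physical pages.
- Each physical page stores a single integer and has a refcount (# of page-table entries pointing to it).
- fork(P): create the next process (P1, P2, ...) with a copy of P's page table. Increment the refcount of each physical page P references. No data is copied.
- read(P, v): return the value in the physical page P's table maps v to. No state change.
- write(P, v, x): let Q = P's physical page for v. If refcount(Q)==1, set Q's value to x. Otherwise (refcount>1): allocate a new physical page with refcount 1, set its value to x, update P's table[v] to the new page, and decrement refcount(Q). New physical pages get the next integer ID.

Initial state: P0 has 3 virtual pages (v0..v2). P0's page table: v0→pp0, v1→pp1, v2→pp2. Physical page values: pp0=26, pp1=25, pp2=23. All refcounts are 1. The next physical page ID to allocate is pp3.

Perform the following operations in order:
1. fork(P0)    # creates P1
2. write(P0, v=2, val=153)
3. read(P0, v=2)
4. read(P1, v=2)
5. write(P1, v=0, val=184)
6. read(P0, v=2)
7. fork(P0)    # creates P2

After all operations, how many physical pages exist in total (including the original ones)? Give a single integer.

Answer: 5

Derivation:
Op 1: fork(P0) -> P1. 3 ppages; refcounts: pp0:2 pp1:2 pp2:2
Op 2: write(P0, v2, 153). refcount(pp2)=2>1 -> COPY to pp3. 4 ppages; refcounts: pp0:2 pp1:2 pp2:1 pp3:1
Op 3: read(P0, v2) -> 153. No state change.
Op 4: read(P1, v2) -> 23. No state change.
Op 5: write(P1, v0, 184). refcount(pp0)=2>1 -> COPY to pp4. 5 ppages; refcounts: pp0:1 pp1:2 pp2:1 pp3:1 pp4:1
Op 6: read(P0, v2) -> 153. No state change.
Op 7: fork(P0) -> P2. 5 ppages; refcounts: pp0:2 pp1:3 pp2:1 pp3:2 pp4:1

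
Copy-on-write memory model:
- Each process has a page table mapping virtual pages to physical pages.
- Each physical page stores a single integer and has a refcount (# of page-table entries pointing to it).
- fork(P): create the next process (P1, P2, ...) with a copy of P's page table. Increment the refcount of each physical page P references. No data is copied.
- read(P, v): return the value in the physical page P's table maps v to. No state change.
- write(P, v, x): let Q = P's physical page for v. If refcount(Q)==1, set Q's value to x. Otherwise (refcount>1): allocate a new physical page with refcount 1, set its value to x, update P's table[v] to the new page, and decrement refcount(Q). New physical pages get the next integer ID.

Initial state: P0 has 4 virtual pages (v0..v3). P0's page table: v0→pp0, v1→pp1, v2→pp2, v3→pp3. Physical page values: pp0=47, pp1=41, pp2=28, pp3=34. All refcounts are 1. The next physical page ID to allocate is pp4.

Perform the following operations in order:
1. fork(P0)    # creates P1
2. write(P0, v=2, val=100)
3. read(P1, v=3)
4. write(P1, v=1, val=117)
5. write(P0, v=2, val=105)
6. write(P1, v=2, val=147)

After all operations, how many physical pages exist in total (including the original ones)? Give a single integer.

Op 1: fork(P0) -> P1. 4 ppages; refcounts: pp0:2 pp1:2 pp2:2 pp3:2
Op 2: write(P0, v2, 100). refcount(pp2)=2>1 -> COPY to pp4. 5 ppages; refcounts: pp0:2 pp1:2 pp2:1 pp3:2 pp4:1
Op 3: read(P1, v3) -> 34. No state change.
Op 4: write(P1, v1, 117). refcount(pp1)=2>1 -> COPY to pp5. 6 ppages; refcounts: pp0:2 pp1:1 pp2:1 pp3:2 pp4:1 pp5:1
Op 5: write(P0, v2, 105). refcount(pp4)=1 -> write in place. 6 ppages; refcounts: pp0:2 pp1:1 pp2:1 pp3:2 pp4:1 pp5:1
Op 6: write(P1, v2, 147). refcount(pp2)=1 -> write in place. 6 ppages; refcounts: pp0:2 pp1:1 pp2:1 pp3:2 pp4:1 pp5:1

Answer: 6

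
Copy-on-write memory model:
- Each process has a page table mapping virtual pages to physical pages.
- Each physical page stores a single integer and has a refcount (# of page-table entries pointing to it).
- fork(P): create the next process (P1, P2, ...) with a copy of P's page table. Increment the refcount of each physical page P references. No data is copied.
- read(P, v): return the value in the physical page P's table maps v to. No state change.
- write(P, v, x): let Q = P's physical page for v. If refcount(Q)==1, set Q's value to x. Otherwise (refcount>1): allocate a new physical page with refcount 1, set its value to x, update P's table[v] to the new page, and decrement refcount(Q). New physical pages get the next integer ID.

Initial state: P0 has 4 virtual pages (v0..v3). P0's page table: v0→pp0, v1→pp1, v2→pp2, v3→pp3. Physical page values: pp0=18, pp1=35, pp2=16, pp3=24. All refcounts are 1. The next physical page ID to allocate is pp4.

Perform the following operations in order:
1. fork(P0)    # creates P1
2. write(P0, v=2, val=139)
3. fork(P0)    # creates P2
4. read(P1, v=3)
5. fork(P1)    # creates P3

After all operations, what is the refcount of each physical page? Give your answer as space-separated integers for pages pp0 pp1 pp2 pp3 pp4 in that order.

Op 1: fork(P0) -> P1. 4 ppages; refcounts: pp0:2 pp1:2 pp2:2 pp3:2
Op 2: write(P0, v2, 139). refcount(pp2)=2>1 -> COPY to pp4. 5 ppages; refcounts: pp0:2 pp1:2 pp2:1 pp3:2 pp4:1
Op 3: fork(P0) -> P2. 5 ppages; refcounts: pp0:3 pp1:3 pp2:1 pp3:3 pp4:2
Op 4: read(P1, v3) -> 24. No state change.
Op 5: fork(P1) -> P3. 5 ppages; refcounts: pp0:4 pp1:4 pp2:2 pp3:4 pp4:2

Answer: 4 4 2 4 2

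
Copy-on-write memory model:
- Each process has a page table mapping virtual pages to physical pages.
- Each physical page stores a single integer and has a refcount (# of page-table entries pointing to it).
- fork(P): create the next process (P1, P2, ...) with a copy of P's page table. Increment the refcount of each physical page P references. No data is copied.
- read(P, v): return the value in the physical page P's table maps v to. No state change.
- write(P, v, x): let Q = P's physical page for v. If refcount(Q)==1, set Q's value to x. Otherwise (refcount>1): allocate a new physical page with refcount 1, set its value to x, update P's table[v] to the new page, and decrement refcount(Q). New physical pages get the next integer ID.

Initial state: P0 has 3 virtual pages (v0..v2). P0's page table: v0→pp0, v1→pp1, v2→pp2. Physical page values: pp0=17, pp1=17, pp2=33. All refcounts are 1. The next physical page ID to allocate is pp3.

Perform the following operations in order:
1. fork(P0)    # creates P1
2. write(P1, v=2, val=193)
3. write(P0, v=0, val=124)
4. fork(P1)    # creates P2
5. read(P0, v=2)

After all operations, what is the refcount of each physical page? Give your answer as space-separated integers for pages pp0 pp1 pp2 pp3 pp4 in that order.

Answer: 2 3 1 2 1

Derivation:
Op 1: fork(P0) -> P1. 3 ppages; refcounts: pp0:2 pp1:2 pp2:2
Op 2: write(P1, v2, 193). refcount(pp2)=2>1 -> COPY to pp3. 4 ppages; refcounts: pp0:2 pp1:2 pp2:1 pp3:1
Op 3: write(P0, v0, 124). refcount(pp0)=2>1 -> COPY to pp4. 5 ppages; refcounts: pp0:1 pp1:2 pp2:1 pp3:1 pp4:1
Op 4: fork(P1) -> P2. 5 ppages; refcounts: pp0:2 pp1:3 pp2:1 pp3:2 pp4:1
Op 5: read(P0, v2) -> 33. No state change.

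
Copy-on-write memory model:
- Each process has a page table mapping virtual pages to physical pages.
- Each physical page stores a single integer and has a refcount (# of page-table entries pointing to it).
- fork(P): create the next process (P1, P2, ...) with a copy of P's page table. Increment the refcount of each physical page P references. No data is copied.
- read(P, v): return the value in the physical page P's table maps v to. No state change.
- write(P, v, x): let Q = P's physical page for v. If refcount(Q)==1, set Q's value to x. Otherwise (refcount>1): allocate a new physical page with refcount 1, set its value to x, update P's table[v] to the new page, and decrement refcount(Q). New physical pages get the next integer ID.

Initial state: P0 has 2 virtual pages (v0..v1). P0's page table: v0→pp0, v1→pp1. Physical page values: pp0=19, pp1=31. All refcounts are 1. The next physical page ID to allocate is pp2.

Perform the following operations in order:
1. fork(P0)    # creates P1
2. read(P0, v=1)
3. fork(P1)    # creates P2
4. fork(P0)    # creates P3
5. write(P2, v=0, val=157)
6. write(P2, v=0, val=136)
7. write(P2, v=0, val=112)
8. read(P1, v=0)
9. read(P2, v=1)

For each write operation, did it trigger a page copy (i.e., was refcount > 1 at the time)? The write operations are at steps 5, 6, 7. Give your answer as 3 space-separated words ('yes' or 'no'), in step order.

Op 1: fork(P0) -> P1. 2 ppages; refcounts: pp0:2 pp1:2
Op 2: read(P0, v1) -> 31. No state change.
Op 3: fork(P1) -> P2. 2 ppages; refcounts: pp0:3 pp1:3
Op 4: fork(P0) -> P3. 2 ppages; refcounts: pp0:4 pp1:4
Op 5: write(P2, v0, 157). refcount(pp0)=4>1 -> COPY to pp2. 3 ppages; refcounts: pp0:3 pp1:4 pp2:1
Op 6: write(P2, v0, 136). refcount(pp2)=1 -> write in place. 3 ppages; refcounts: pp0:3 pp1:4 pp2:1
Op 7: write(P2, v0, 112). refcount(pp2)=1 -> write in place. 3 ppages; refcounts: pp0:3 pp1:4 pp2:1
Op 8: read(P1, v0) -> 19. No state change.
Op 9: read(P2, v1) -> 31. No state change.

yes no no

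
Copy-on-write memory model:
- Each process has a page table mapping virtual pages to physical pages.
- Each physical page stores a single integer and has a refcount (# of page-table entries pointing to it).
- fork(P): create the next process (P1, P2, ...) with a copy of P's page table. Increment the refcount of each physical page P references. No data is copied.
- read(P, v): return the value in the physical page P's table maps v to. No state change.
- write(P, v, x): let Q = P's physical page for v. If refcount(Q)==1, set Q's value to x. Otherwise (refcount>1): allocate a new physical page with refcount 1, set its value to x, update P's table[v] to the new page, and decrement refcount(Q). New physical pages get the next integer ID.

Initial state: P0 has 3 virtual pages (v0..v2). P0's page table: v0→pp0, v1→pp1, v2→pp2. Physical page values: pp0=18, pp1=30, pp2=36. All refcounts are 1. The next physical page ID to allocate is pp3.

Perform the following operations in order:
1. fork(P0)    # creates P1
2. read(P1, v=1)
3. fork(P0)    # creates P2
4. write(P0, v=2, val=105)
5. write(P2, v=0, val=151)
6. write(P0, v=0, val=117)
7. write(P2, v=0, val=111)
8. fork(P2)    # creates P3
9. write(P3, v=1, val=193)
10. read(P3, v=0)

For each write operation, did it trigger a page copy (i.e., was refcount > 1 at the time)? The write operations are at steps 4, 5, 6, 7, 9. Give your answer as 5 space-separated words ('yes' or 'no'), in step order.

Op 1: fork(P0) -> P1. 3 ppages; refcounts: pp0:2 pp1:2 pp2:2
Op 2: read(P1, v1) -> 30. No state change.
Op 3: fork(P0) -> P2. 3 ppages; refcounts: pp0:3 pp1:3 pp2:3
Op 4: write(P0, v2, 105). refcount(pp2)=3>1 -> COPY to pp3. 4 ppages; refcounts: pp0:3 pp1:3 pp2:2 pp3:1
Op 5: write(P2, v0, 151). refcount(pp0)=3>1 -> COPY to pp4. 5 ppages; refcounts: pp0:2 pp1:3 pp2:2 pp3:1 pp4:1
Op 6: write(P0, v0, 117). refcount(pp0)=2>1 -> COPY to pp5. 6 ppages; refcounts: pp0:1 pp1:3 pp2:2 pp3:1 pp4:1 pp5:1
Op 7: write(P2, v0, 111). refcount(pp4)=1 -> write in place. 6 ppages; refcounts: pp0:1 pp1:3 pp2:2 pp3:1 pp4:1 pp5:1
Op 8: fork(P2) -> P3. 6 ppages; refcounts: pp0:1 pp1:4 pp2:3 pp3:1 pp4:2 pp5:1
Op 9: write(P3, v1, 193). refcount(pp1)=4>1 -> COPY to pp6. 7 ppages; refcounts: pp0:1 pp1:3 pp2:3 pp3:1 pp4:2 pp5:1 pp6:1
Op 10: read(P3, v0) -> 111. No state change.

yes yes yes no yes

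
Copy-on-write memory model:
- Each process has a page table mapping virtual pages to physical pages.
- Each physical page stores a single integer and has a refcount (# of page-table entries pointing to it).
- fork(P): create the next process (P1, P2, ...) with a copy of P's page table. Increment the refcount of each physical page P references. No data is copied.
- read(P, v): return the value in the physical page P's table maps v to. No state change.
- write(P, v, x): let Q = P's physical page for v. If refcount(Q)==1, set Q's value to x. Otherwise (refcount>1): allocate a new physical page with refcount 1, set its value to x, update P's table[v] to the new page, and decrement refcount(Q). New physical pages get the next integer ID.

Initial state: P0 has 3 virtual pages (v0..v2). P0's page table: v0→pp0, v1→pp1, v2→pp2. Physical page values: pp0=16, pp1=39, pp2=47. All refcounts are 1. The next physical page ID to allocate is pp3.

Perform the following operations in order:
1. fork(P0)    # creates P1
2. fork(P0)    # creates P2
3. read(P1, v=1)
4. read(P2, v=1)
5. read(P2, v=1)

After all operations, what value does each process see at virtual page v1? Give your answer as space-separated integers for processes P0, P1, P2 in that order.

Answer: 39 39 39

Derivation:
Op 1: fork(P0) -> P1. 3 ppages; refcounts: pp0:2 pp1:2 pp2:2
Op 2: fork(P0) -> P2. 3 ppages; refcounts: pp0:3 pp1:3 pp2:3
Op 3: read(P1, v1) -> 39. No state change.
Op 4: read(P2, v1) -> 39. No state change.
Op 5: read(P2, v1) -> 39. No state change.
P0: v1 -> pp1 = 39
P1: v1 -> pp1 = 39
P2: v1 -> pp1 = 39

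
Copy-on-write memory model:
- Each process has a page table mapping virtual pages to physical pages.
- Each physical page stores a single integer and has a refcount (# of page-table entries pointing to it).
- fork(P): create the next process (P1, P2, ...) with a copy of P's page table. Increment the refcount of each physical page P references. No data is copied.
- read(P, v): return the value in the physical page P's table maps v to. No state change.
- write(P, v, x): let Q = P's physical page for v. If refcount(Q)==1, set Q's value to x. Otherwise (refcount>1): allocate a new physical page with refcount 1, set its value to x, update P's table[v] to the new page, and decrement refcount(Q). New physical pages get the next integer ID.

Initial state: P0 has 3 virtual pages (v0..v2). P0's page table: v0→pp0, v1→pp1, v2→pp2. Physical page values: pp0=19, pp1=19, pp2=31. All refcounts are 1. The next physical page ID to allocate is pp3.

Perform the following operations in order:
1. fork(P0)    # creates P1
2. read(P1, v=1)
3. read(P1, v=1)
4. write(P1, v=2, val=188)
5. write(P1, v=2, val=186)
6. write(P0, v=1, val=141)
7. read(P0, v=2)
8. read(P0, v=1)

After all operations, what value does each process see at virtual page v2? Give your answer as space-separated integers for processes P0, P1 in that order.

Op 1: fork(P0) -> P1. 3 ppages; refcounts: pp0:2 pp1:2 pp2:2
Op 2: read(P1, v1) -> 19. No state change.
Op 3: read(P1, v1) -> 19. No state change.
Op 4: write(P1, v2, 188). refcount(pp2)=2>1 -> COPY to pp3. 4 ppages; refcounts: pp0:2 pp1:2 pp2:1 pp3:1
Op 5: write(P1, v2, 186). refcount(pp3)=1 -> write in place. 4 ppages; refcounts: pp0:2 pp1:2 pp2:1 pp3:1
Op 6: write(P0, v1, 141). refcount(pp1)=2>1 -> COPY to pp4. 5 ppages; refcounts: pp0:2 pp1:1 pp2:1 pp3:1 pp4:1
Op 7: read(P0, v2) -> 31. No state change.
Op 8: read(P0, v1) -> 141. No state change.
P0: v2 -> pp2 = 31
P1: v2 -> pp3 = 186

Answer: 31 186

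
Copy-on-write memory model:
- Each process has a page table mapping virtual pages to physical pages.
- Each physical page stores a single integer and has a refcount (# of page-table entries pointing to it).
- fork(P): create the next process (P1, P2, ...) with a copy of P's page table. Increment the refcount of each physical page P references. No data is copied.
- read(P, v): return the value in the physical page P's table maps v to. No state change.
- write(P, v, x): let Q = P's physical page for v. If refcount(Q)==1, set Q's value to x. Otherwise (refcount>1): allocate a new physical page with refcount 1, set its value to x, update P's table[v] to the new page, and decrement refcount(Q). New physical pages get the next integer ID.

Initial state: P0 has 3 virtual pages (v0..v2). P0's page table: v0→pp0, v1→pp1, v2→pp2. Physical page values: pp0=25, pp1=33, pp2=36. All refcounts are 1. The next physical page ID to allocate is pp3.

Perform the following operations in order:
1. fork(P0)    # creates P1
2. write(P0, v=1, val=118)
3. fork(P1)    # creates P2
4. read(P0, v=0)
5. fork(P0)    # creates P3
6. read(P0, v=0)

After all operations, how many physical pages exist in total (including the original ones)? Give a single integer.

Answer: 4

Derivation:
Op 1: fork(P0) -> P1. 3 ppages; refcounts: pp0:2 pp1:2 pp2:2
Op 2: write(P0, v1, 118). refcount(pp1)=2>1 -> COPY to pp3. 4 ppages; refcounts: pp0:2 pp1:1 pp2:2 pp3:1
Op 3: fork(P1) -> P2. 4 ppages; refcounts: pp0:3 pp1:2 pp2:3 pp3:1
Op 4: read(P0, v0) -> 25. No state change.
Op 5: fork(P0) -> P3. 4 ppages; refcounts: pp0:4 pp1:2 pp2:4 pp3:2
Op 6: read(P0, v0) -> 25. No state change.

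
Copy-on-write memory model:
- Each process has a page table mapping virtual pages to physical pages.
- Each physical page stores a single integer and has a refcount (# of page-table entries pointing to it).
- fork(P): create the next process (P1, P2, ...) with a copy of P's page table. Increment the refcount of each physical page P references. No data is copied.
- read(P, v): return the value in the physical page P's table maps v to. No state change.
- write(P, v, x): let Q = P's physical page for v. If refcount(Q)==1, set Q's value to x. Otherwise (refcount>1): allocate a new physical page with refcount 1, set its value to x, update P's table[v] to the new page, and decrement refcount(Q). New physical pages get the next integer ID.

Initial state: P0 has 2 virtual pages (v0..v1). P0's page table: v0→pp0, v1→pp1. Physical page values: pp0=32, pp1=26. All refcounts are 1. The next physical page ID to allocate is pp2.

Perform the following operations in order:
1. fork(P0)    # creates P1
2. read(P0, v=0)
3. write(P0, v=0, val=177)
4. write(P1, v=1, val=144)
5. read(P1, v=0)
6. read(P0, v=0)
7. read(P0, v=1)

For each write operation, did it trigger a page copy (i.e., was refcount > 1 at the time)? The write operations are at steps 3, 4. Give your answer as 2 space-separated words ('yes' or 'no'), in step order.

Op 1: fork(P0) -> P1. 2 ppages; refcounts: pp0:2 pp1:2
Op 2: read(P0, v0) -> 32. No state change.
Op 3: write(P0, v0, 177). refcount(pp0)=2>1 -> COPY to pp2. 3 ppages; refcounts: pp0:1 pp1:2 pp2:1
Op 4: write(P1, v1, 144). refcount(pp1)=2>1 -> COPY to pp3. 4 ppages; refcounts: pp0:1 pp1:1 pp2:1 pp3:1
Op 5: read(P1, v0) -> 32. No state change.
Op 6: read(P0, v0) -> 177. No state change.
Op 7: read(P0, v1) -> 26. No state change.

yes yes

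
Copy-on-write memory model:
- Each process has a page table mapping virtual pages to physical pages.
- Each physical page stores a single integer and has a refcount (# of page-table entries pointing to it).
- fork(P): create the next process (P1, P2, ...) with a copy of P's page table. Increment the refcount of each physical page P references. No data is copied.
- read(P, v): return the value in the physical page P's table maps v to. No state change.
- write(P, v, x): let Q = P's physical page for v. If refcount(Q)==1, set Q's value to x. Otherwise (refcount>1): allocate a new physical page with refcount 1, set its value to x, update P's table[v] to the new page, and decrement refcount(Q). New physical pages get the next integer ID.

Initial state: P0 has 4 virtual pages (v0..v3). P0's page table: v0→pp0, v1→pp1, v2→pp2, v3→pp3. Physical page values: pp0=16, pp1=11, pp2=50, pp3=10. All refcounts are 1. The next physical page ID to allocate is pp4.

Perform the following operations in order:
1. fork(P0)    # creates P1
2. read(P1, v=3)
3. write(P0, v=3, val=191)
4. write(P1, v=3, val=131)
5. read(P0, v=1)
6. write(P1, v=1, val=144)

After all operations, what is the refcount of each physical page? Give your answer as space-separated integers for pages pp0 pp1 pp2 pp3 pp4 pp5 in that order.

Op 1: fork(P0) -> P1. 4 ppages; refcounts: pp0:2 pp1:2 pp2:2 pp3:2
Op 2: read(P1, v3) -> 10. No state change.
Op 3: write(P0, v3, 191). refcount(pp3)=2>1 -> COPY to pp4. 5 ppages; refcounts: pp0:2 pp1:2 pp2:2 pp3:1 pp4:1
Op 4: write(P1, v3, 131). refcount(pp3)=1 -> write in place. 5 ppages; refcounts: pp0:2 pp1:2 pp2:2 pp3:1 pp4:1
Op 5: read(P0, v1) -> 11. No state change.
Op 6: write(P1, v1, 144). refcount(pp1)=2>1 -> COPY to pp5. 6 ppages; refcounts: pp0:2 pp1:1 pp2:2 pp3:1 pp4:1 pp5:1

Answer: 2 1 2 1 1 1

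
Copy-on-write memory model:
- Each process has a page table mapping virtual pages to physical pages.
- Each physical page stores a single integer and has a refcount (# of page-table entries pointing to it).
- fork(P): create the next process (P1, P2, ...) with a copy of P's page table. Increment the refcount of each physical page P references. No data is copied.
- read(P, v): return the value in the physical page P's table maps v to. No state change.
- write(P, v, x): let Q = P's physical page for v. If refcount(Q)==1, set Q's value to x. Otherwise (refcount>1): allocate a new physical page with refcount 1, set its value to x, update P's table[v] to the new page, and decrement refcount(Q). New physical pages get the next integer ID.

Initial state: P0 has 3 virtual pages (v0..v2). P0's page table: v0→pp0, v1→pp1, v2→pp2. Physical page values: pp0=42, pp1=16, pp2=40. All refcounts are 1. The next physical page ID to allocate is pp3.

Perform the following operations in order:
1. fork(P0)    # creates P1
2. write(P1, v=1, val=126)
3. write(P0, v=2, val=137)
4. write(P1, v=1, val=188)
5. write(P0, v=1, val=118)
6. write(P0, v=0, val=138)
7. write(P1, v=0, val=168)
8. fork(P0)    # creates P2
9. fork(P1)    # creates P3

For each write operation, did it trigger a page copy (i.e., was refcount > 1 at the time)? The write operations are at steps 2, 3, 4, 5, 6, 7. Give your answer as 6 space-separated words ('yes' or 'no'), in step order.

Op 1: fork(P0) -> P1. 3 ppages; refcounts: pp0:2 pp1:2 pp2:2
Op 2: write(P1, v1, 126). refcount(pp1)=2>1 -> COPY to pp3. 4 ppages; refcounts: pp0:2 pp1:1 pp2:2 pp3:1
Op 3: write(P0, v2, 137). refcount(pp2)=2>1 -> COPY to pp4. 5 ppages; refcounts: pp0:2 pp1:1 pp2:1 pp3:1 pp4:1
Op 4: write(P1, v1, 188). refcount(pp3)=1 -> write in place. 5 ppages; refcounts: pp0:2 pp1:1 pp2:1 pp3:1 pp4:1
Op 5: write(P0, v1, 118). refcount(pp1)=1 -> write in place. 5 ppages; refcounts: pp0:2 pp1:1 pp2:1 pp3:1 pp4:1
Op 6: write(P0, v0, 138). refcount(pp0)=2>1 -> COPY to pp5. 6 ppages; refcounts: pp0:1 pp1:1 pp2:1 pp3:1 pp4:1 pp5:1
Op 7: write(P1, v0, 168). refcount(pp0)=1 -> write in place. 6 ppages; refcounts: pp0:1 pp1:1 pp2:1 pp3:1 pp4:1 pp5:1
Op 8: fork(P0) -> P2. 6 ppages; refcounts: pp0:1 pp1:2 pp2:1 pp3:1 pp4:2 pp5:2
Op 9: fork(P1) -> P3. 6 ppages; refcounts: pp0:2 pp1:2 pp2:2 pp3:2 pp4:2 pp5:2

yes yes no no yes no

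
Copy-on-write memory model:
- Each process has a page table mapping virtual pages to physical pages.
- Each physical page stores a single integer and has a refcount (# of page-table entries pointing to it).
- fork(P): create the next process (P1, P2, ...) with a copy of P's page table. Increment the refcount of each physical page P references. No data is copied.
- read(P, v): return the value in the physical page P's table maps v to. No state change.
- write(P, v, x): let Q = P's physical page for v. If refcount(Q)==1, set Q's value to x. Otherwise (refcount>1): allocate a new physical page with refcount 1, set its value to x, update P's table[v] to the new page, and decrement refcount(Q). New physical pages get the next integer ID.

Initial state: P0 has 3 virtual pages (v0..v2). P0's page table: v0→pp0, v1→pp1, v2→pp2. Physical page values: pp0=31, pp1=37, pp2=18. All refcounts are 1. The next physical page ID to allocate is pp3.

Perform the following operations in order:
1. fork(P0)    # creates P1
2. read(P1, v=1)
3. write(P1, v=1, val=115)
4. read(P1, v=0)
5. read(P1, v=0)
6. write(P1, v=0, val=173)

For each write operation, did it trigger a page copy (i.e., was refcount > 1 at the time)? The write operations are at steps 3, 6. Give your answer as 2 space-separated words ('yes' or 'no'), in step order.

Op 1: fork(P0) -> P1. 3 ppages; refcounts: pp0:2 pp1:2 pp2:2
Op 2: read(P1, v1) -> 37. No state change.
Op 3: write(P1, v1, 115). refcount(pp1)=2>1 -> COPY to pp3. 4 ppages; refcounts: pp0:2 pp1:1 pp2:2 pp3:1
Op 4: read(P1, v0) -> 31. No state change.
Op 5: read(P1, v0) -> 31. No state change.
Op 6: write(P1, v0, 173). refcount(pp0)=2>1 -> COPY to pp4. 5 ppages; refcounts: pp0:1 pp1:1 pp2:2 pp3:1 pp4:1

yes yes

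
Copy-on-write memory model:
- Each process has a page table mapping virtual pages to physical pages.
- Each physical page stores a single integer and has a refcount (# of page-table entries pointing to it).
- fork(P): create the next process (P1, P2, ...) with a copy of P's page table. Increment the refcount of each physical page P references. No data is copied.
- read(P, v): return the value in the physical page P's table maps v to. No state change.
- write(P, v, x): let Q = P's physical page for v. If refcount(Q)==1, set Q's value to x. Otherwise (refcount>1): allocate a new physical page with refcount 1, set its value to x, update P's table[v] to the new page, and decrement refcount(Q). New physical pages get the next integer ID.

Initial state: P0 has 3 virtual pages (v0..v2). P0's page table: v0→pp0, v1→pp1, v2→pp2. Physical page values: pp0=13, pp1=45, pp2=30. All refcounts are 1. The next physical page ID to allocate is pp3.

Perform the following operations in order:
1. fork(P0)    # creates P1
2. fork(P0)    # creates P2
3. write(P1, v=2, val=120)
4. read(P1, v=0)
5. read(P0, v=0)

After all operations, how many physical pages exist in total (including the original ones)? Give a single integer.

Op 1: fork(P0) -> P1. 3 ppages; refcounts: pp0:2 pp1:2 pp2:2
Op 2: fork(P0) -> P2. 3 ppages; refcounts: pp0:3 pp1:3 pp2:3
Op 3: write(P1, v2, 120). refcount(pp2)=3>1 -> COPY to pp3. 4 ppages; refcounts: pp0:3 pp1:3 pp2:2 pp3:1
Op 4: read(P1, v0) -> 13. No state change.
Op 5: read(P0, v0) -> 13. No state change.

Answer: 4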